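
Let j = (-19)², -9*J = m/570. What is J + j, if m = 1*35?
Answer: 370379/1026 ≈ 360.99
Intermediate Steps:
m = 35
J = -7/1026 (J = -35/(9*570) = -⅑*7/114 = -7/1026 ≈ -0.0068226)
j = 361
J + j = -7/1026 + 361 = 370379/1026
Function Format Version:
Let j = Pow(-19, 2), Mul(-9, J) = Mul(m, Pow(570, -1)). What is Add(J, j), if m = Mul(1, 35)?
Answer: Rational(370379, 1026) ≈ 360.99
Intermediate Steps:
m = 35
J = Rational(-7, 1026) (J = Mul(Rational(-1, 9), Mul(35, Pow(570, -1))) = Mul(Rational(-1, 9), Mul(35, Rational(1, 570))) = Mul(Rational(-1, 9), Rational(7, 114)) = Rational(-7, 1026) ≈ -0.0068226)
j = 361
Add(J, j) = Add(Rational(-7, 1026), 361) = Rational(370379, 1026)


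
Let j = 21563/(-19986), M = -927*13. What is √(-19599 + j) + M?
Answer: -12051 + I*√7829059359522/19986 ≈ -12051.0 + 140.0*I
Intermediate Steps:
M = -12051
j = -21563/19986 (j = 21563*(-1/19986) = -21563/19986 ≈ -1.0789)
√(-19599 + j) + M = √(-19599 - 21563/19986) - 12051 = √(-391727177/19986) - 12051 = I*√7829059359522/19986 - 12051 = -12051 + I*√7829059359522/19986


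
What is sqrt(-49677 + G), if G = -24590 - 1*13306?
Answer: I*sqrt(87573) ≈ 295.93*I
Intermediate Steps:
G = -37896 (G = -24590 - 13306 = -37896)
sqrt(-49677 + G) = sqrt(-49677 - 37896) = sqrt(-87573) = I*sqrt(87573)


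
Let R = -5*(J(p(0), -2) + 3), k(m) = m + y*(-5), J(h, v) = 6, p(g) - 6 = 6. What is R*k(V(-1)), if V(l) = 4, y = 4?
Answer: 720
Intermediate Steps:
p(g) = 12 (p(g) = 6 + 6 = 12)
k(m) = -20 + m (k(m) = m + 4*(-5) = m - 20 = -20 + m)
R = -45 (R = -5*(6 + 3) = -5*9 = -45)
R*k(V(-1)) = -45*(-20 + 4) = -45*(-16) = 720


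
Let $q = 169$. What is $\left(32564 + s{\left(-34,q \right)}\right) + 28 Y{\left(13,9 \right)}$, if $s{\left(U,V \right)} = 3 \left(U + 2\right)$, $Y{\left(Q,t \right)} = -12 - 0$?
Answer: $32132$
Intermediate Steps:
$Y{\left(Q,t \right)} = -12$ ($Y{\left(Q,t \right)} = -12 + 0 = -12$)
$s{\left(U,V \right)} = 6 + 3 U$ ($s{\left(U,V \right)} = 3 \left(2 + U\right) = 6 + 3 U$)
$\left(32564 + s{\left(-34,q \right)}\right) + 28 Y{\left(13,9 \right)} = \left(32564 + \left(6 + 3 \left(-34\right)\right)\right) + 28 \left(-12\right) = \left(32564 + \left(6 - 102\right)\right) - 336 = \left(32564 - 96\right) - 336 = 32468 - 336 = 32132$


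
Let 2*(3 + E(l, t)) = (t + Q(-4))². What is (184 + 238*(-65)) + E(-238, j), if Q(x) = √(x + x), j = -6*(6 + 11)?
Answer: -10091 - 204*I*√2 ≈ -10091.0 - 288.5*I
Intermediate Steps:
j = -102 (j = -6*17 = -102)
Q(x) = √2*√x (Q(x) = √(2*x) = √2*√x)
E(l, t) = -3 + (t + 2*I*√2)²/2 (E(l, t) = -3 + (t + √2*√(-4))²/2 = -3 + (t + √2*(2*I))²/2 = -3 + (t + 2*I*√2)²/2)
(184 + 238*(-65)) + E(-238, j) = (184 + 238*(-65)) + (-3 + (-102 + 2*I*√2)²/2) = (184 - 15470) + (-3 + (-102 + 2*I*√2)²/2) = -15286 + (-3 + (-102 + 2*I*√2)²/2) = -15289 + (-102 + 2*I*√2)²/2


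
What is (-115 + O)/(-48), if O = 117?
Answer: -1/24 ≈ -0.041667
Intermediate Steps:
(-115 + O)/(-48) = (-115 + 117)/(-48) = 2*(-1/48) = -1/24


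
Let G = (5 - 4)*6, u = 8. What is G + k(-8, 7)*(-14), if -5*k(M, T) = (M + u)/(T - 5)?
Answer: 6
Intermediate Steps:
k(M, T) = -(8 + M)/(5*(-5 + T)) (k(M, T) = -(M + 8)/(5*(T - 5)) = -(8 + M)/(5*(-5 + T)))
G = 6 (G = 1*6 = 6)
G + k(-8, 7)*(-14) = 6 + ((-8 - 1*(-8))/(5*(-5 + 7)))*(-14) = 6 + ((1/5)*(-8 + 8)/2)*(-14) = 6 + ((1/5)*(1/2)*0)*(-14) = 6 + 0*(-14) = 6 + 0 = 6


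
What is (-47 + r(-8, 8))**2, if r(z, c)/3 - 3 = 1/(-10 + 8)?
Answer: 6241/4 ≈ 1560.3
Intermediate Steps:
r(z, c) = 15/2 (r(z, c) = 9 + 3/(-10 + 8) = 9 + 3/(-2) = 9 + 3*(-1/2) = 9 - 3/2 = 15/2)
(-47 + r(-8, 8))**2 = (-47 + 15/2)**2 = (-79/2)**2 = 6241/4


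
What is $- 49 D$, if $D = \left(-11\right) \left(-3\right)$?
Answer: $-1617$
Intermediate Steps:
$D = 33$
$- 49 D = \left(-49\right) 33 = -1617$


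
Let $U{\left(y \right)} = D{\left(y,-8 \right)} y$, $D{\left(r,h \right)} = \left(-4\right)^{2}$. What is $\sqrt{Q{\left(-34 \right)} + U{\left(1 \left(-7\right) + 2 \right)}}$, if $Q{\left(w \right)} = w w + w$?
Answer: $\sqrt{1042} \approx 32.28$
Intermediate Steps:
$D{\left(r,h \right)} = 16$
$Q{\left(w \right)} = w + w^{2}$ ($Q{\left(w \right)} = w^{2} + w = w + w^{2}$)
$U{\left(y \right)} = 16 y$
$\sqrt{Q{\left(-34 \right)} + U{\left(1 \left(-7\right) + 2 \right)}} = \sqrt{- 34 \left(1 - 34\right) + 16 \left(1 \left(-7\right) + 2\right)} = \sqrt{\left(-34\right) \left(-33\right) + 16 \left(-7 + 2\right)} = \sqrt{1122 + 16 \left(-5\right)} = \sqrt{1122 - 80} = \sqrt{1042}$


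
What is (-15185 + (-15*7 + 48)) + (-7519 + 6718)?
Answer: -16043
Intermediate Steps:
(-15185 + (-15*7 + 48)) + (-7519 + 6718) = (-15185 + (-105 + 48)) - 801 = (-15185 - 57) - 801 = -15242 - 801 = -16043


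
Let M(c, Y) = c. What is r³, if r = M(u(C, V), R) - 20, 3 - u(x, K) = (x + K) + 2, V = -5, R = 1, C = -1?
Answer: -2197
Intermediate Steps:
u(x, K) = 1 - K - x (u(x, K) = 3 - ((x + K) + 2) = 3 - ((K + x) + 2) = 3 - (2 + K + x) = 3 + (-2 - K - x) = 1 - K - x)
r = -13 (r = (1 - 1*(-5) - 1*(-1)) - 20 = (1 + 5 + 1) - 20 = 7 - 20 = -13)
r³ = (-13)³ = -2197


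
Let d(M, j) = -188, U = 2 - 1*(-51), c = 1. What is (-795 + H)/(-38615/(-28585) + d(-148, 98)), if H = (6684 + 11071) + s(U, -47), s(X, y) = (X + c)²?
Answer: -113631092/1067073 ≈ -106.49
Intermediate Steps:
U = 53 (U = 2 + 51 = 53)
s(X, y) = (1 + X)² (s(X, y) = (X + 1)² = (1 + X)²)
H = 20671 (H = (6684 + 11071) + (1 + 53)² = 17755 + 54² = 17755 + 2916 = 20671)
(-795 + H)/(-38615/(-28585) + d(-148, 98)) = (-795 + 20671)/(-38615/(-28585) - 188) = 19876/(-38615*(-1/28585) - 188) = 19876/(7723/5717 - 188) = 19876/(-1067073/5717) = 19876*(-5717/1067073) = -113631092/1067073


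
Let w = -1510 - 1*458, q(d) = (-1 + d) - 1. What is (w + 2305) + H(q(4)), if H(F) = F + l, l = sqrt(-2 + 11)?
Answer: 342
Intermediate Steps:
q(d) = -2 + d
w = -1968 (w = -1510 - 458 = -1968)
l = 3 (l = sqrt(9) = 3)
H(F) = 3 + F (H(F) = F + 3 = 3 + F)
(w + 2305) + H(q(4)) = (-1968 + 2305) + (3 + (-2 + 4)) = 337 + (3 + 2) = 337 + 5 = 342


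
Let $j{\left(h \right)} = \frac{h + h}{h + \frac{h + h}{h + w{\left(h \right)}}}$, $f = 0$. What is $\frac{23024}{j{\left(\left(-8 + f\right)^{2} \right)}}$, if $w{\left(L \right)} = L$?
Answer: $\frac{93535}{8} \approx 11692.0$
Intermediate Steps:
$j{\left(h \right)} = \frac{2 h}{1 + h}$ ($j{\left(h \right)} = \frac{h + h}{h + \frac{h + h}{h + h}} = \frac{2 h}{h + \frac{2 h}{2 h}} = \frac{2 h}{h + 2 h \frac{1}{2 h}} = \frac{2 h}{h + 1} = \frac{2 h}{1 + h}$)
$\frac{23024}{j{\left(\left(-8 + f\right)^{2} \right)}} = \frac{23024}{2 \left(-8 + 0\right)^{2} \frac{1}{1 + \left(-8 + 0\right)^{2}}} = \frac{23024}{2 \left(-8\right)^{2} \frac{1}{1 + \left(-8\right)^{2}}} = \frac{23024}{2 \cdot 64 \frac{1}{1 + 64}} = \frac{23024}{2 \cdot 64 \cdot \frac{1}{65}} = \frac{23024}{\frac{128}{65}} = 23024 \cdot \frac{65}{128} = \frac{93535}{8}$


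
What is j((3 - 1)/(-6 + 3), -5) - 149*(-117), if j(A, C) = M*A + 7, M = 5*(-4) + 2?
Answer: 17452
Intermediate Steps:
M = -18 (M = -20 + 2 = -18)
j(A, C) = 7 - 18*A (j(A, C) = -18*A + 7 = 7 - 18*A)
j((3 - 1)/(-6 + 3), -5) - 149*(-117) = (7 - 18*(3 - 1)/(-6 + 3)) - 149*(-117) = (7 - 36/(-3)) + 17433 = (7 - 36*(-1)/3) + 17433 = (7 - 18*(-⅔)) + 17433 = (7 + 12) + 17433 = 19 + 17433 = 17452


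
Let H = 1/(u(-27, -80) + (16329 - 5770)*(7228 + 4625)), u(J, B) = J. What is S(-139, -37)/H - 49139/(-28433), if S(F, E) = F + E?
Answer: -626305655557261/28433 ≈ -2.2027e+10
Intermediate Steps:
S(F, E) = E + F
H = 1/125155800 (H = 1/(-27 + (16329 - 5770)*(7228 + 4625)) = 1/(-27 + 10559*11853) = 1/(-27 + 125155827) = 1/125155800 ≈ 7.9900e-9)
S(-139, -37)/H - 49139/(-28433) = (-37 - 139)/(1/125155800) - 49139/(-28433) = -176*125155800 - 49139*(-1/28433) = -22027420800 + 49139/28433 = -626305655557261/28433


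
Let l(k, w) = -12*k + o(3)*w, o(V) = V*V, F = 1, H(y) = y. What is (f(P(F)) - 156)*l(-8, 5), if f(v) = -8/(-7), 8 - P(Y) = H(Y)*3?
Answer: -152844/7 ≈ -21835.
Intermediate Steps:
o(V) = V²
P(Y) = 8 - 3*Y (P(Y) = 8 - Y*3 = 8 - 3*Y)
f(v) = 8/7 (f(v) = -8*(-⅐) = 8/7)
l(k, w) = -12*k + 9*w (l(k, w) = -12*k + 3²*w = -12*k + 9*w)
(f(P(F)) - 156)*l(-8, 5) = (8/7 - 156)*(-12*(-8) + 9*5) = -1084*(96 + 45)/7 = -1084/7*141 = -152844/7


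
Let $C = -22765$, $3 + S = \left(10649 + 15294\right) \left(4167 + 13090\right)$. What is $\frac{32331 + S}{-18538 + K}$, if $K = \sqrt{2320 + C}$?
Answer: $- \frac{8300031327302}{343677889} - \frac{447730679 i \sqrt{20445}}{343677889} \approx -24151.0 - 186.28 i$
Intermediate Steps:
$S = 447698348$ ($S = -3 + \left(10649 + 15294\right) \left(4167 + 13090\right) = -3 + 25943 \cdot 17257 = -3 + 447698351 = 447698348$)
$K = i \sqrt{20445}$ ($K = \sqrt{2320 - 22765} = \sqrt{-20445} = i \sqrt{20445} \approx 142.99 i$)
$\frac{32331 + S}{-18538 + K} = \frac{32331 + 447698348}{-18538 + i \sqrt{20445}} = \frac{447730679}{-18538 + i \sqrt{20445}}$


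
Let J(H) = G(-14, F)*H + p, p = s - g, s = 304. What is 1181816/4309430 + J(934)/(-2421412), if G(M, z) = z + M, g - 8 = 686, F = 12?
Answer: 717848534283/2608726378790 ≈ 0.27517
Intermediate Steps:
g = 694 (g = 8 + 686 = 694)
G(M, z) = M + z
p = -390 (p = 304 - 1*694 = 304 - 694 = -390)
J(H) = -390 - 2*H (J(H) = (-14 + 12)*H - 390 = -2*H - 390 = -390 - 2*H)
1181816/4309430 + J(934)/(-2421412) = 1181816/4309430 + (-390 - 2*934)/(-2421412) = 1181816*(1/4309430) + (-390 - 1868)*(-1/2421412) = 590908/2154715 - 2258*(-1/2421412) = 590908/2154715 + 1129/1210706 = 717848534283/2608726378790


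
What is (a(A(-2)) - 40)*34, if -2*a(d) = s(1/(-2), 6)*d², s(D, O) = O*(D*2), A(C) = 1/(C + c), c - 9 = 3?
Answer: -67949/50 ≈ -1359.0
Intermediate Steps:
c = 12 (c = 9 + 3 = 12)
A(C) = 1/(12 + C) (A(C) = 1/(C + 12) = 1/(12 + C))
s(D, O) = 2*D*O (s(D, O) = O*(2*D) = 2*D*O)
a(d) = 3*d² (a(d) = -2*6/(-2)*d²/2 = -2*(-½)*6*d²/2 = -(-3)*d² = 3*d²)
(a(A(-2)) - 40)*34 = (3*(1/(12 - 2))² - 40)*34 = (3*(1/10)² - 40)*34 = (3*(⅒)² - 40)*34 = (3*(1/100) - 40)*34 = (3/100 - 40)*34 = -3997/100*34 = -67949/50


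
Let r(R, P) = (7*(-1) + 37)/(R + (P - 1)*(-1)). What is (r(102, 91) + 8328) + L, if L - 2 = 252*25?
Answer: 29265/2 ≈ 14633.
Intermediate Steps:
L = 6302 (L = 2 + 252*25 = 2 + 6300 = 6302)
r(R, P) = 30/(1 + R - P) (r(R, P) = (-7 + 37)/(R + (-1 + P)*(-1)) = 30/(R + (1 - P)) = 30/(1 + R - P))
(r(102, 91) + 8328) + L = (30/(1 + 102 - 1*91) + 8328) + 6302 = (30/(1 + 102 - 91) + 8328) + 6302 = (30/12 + 8328) + 6302 = (30*(1/12) + 8328) + 6302 = (5/2 + 8328) + 6302 = 16661/2 + 6302 = 29265/2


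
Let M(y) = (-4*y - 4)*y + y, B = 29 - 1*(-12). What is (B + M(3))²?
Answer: 16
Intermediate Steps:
B = 41 (B = 29 + 12 = 41)
M(y) = y + y*(-4 - 4*y) (M(y) = (-4 - 4*y)*y + y = y*(-4 - 4*y) + y = y + y*(-4 - 4*y))
(B + M(3))² = (41 - 1*3*(3 + 4*3))² = (41 - 1*3*(3 + 12))² = (41 - 1*3*15)² = (41 - 45)² = (-4)² = 16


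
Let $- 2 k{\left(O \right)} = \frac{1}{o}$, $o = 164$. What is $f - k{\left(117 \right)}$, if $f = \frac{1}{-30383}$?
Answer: $\frac{30055}{9965624} \approx 0.0030159$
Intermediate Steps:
$f = - \frac{1}{30383} \approx -3.2913 \cdot 10^{-5}$
$k{\left(O \right)} = - \frac{1}{328}$ ($k{\left(O \right)} = - \frac{1}{2 \cdot 164} = \left(- \frac{1}{2}\right) \frac{1}{164} = - \frac{1}{328}$)
$f - k{\left(117 \right)} = - \frac{1}{30383} - - \frac{1}{328} = - \frac{1}{30383} + \frac{1}{328} = \frac{30055}{9965624}$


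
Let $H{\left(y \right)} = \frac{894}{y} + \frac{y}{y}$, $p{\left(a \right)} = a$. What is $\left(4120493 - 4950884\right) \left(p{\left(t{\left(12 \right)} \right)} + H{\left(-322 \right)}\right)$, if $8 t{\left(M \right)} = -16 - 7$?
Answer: $\frac{4974872481}{1288} \approx 3.8625 \cdot 10^{6}$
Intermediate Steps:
$t{\left(M \right)} = - \frac{23}{8}$ ($t{\left(M \right)} = \frac{-16 - 7}{8} = \frac{1}{8} \left(-23\right) = - \frac{23}{8}$)
$H{\left(y \right)} = 1 + \frac{894}{y}$ ($H{\left(y \right)} = \frac{894}{y} + 1 = 1 + \frac{894}{y}$)
$\left(4120493 - 4950884\right) \left(p{\left(t{\left(12 \right)} \right)} + H{\left(-322 \right)}\right) = \left(4120493 - 4950884\right) \left(- \frac{23}{8} + \frac{894 - 322}{-322}\right) = - 830391 \left(- \frac{23}{8} - \frac{286}{161}\right) = \left(-830391\right) \left(- \frac{5991}{1288}\right) = \frac{4974872481}{1288}$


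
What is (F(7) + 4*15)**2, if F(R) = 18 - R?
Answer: 5041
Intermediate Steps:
(F(7) + 4*15)**2 = ((18 - 1*7) + 4*15)**2 = ((18 - 7) + 60)**2 = (11 + 60)**2 = 71**2 = 5041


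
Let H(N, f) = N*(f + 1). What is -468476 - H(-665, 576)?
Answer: -84771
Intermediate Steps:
H(N, f) = N*(1 + f)
-468476 - H(-665, 576) = -468476 - (-665)*(1 + 576) = -468476 - (-665)*577 = -468476 - 1*(-383705) = -468476 + 383705 = -84771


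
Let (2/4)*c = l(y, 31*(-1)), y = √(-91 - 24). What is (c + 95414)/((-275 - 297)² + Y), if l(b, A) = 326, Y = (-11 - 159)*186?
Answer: 48033/147782 ≈ 0.32503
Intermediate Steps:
y = I*√115 (y = √(-115) = I*√115 ≈ 10.724*I)
Y = -31620 (Y = -170*186 = -31620)
c = 652 (c = 2*326 = 652)
(c + 95414)/((-275 - 297)² + Y) = (652 + 95414)/((-275 - 297)² - 31620) = 96066/((-572)² - 31620) = 96066/(327184 - 31620) = 96066/295564 = 96066*(1/295564) = 48033/147782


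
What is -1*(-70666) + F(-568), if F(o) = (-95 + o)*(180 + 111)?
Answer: -122267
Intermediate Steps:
F(o) = -27645 + 291*o (F(o) = (-95 + o)*291 = -27645 + 291*o)
-1*(-70666) + F(-568) = -1*(-70666) + (-27645 + 291*(-568)) = 70666 + (-27645 - 165288) = 70666 - 192933 = -122267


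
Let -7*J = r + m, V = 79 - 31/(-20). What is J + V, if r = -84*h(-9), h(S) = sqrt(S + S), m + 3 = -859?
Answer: 28517/140 + 36*I*sqrt(2) ≈ 203.69 + 50.912*I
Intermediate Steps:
m = -862 (m = -3 - 859 = -862)
h(S) = sqrt(2)*sqrt(S) (h(S) = sqrt(2*S) = sqrt(2)*sqrt(S))
r = -252*I*sqrt(2) (r = -84*sqrt(2)*sqrt(-9) = -84*sqrt(2)*3*I = -252*I*sqrt(2) ≈ -356.38*I)
V = 1611/20 (V = 79 - 31*(-1/20) = 79 + 31/20 = 1611/20 ≈ 80.550)
J = 862/7 + 36*I*sqrt(2) (J = -(-252*I*sqrt(2) - 862)/7 = -(-862 - 252*I*sqrt(2))/7 = 862/7 + 36*I*sqrt(2) ≈ 123.14 + 50.912*I)
J + V = (862/7 + 36*I*sqrt(2)) + 1611/20 = 28517/140 + 36*I*sqrt(2)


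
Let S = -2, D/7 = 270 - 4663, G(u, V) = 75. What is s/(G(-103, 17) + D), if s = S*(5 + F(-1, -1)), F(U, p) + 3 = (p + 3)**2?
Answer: 3/7669 ≈ 0.00039119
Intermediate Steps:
F(U, p) = -3 + (3 + p)**2 (F(U, p) = -3 + (p + 3)**2 = -3 + (3 + p)**2)
D = -30751 (D = 7*(270 - 4663) = 7*(-4393) = -30751)
s = -12 (s = -2*(5 + (-3 + (3 - 1)**2)) = -2*(5 + (-3 + 2**2)) = -2*(5 + (-3 + 4)) = -2*(5 + 1) = -2*6 = -12)
s/(G(-103, 17) + D) = -12/(75 - 30751) = -12/(-30676) = -1/30676*(-12) = 3/7669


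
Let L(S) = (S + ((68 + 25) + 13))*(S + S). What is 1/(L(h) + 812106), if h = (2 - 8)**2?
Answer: 1/822330 ≈ 1.2161e-6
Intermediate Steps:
h = 36 (h = (-6)**2 = 36)
L(S) = 2*S*(106 + S) (L(S) = (S + (93 + 13))*(2*S) = (S + 106)*(2*S) = (106 + S)*(2*S) = 2*S*(106 + S))
1/(L(h) + 812106) = 1/(2*36*(106 + 36) + 812106) = 1/(2*36*142 + 812106) = 1/(10224 + 812106) = 1/822330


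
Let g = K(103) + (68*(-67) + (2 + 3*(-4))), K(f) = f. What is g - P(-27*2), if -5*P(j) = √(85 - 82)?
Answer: -4463 + √3/5 ≈ -4462.7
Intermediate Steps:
P(j) = -√3/5 (P(j) = -√(85 - 82)/5 = -√3/5)
g = -4463 (g = 103 + (68*(-67) + (2 + 3*(-4))) = 103 + (-4556 + (2 - 12)) = 103 + (-4556 - 10) = 103 - 4566 = -4463)
g - P(-27*2) = -4463 - (-1)*√3/5 = -4463 + √3/5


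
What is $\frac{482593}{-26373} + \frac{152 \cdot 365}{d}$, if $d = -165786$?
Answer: $- \frac{4526129841}{242904121} \approx -18.633$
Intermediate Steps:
$\frac{482593}{-26373} + \frac{152 \cdot 365}{d} = \frac{482593}{-26373} + \frac{152 \cdot 365}{-165786} = 482593 \left(- \frac{1}{26373}\right) + 55480 \left(- \frac{1}{165786}\right) = - \frac{482593}{26373} - \frac{27740}{82893} = - \frac{4526129841}{242904121}$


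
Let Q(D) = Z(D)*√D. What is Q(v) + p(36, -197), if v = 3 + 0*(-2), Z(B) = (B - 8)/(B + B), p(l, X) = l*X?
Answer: -7092 - 5*√3/6 ≈ -7093.4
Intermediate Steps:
p(l, X) = X*l
Z(B) = (-8 + B)/(2*B) (Z(B) = (-8 + B)/((2*B)) = (-8 + B)*(1/(2*B)) = (-8 + B)/(2*B))
v = 3 (v = 3 + 0 = 3)
Q(D) = (-8 + D)/(2*√D) (Q(D) = ((-8 + D)/(2*D))*√D = (-8 + D)/(2*√D))
Q(v) + p(36, -197) = (-8 + 3)/(2*√3) - 197*36 = (½)*(√3/3)*(-5) - 7092 = -5*√3/6 - 7092 = -7092 - 5*√3/6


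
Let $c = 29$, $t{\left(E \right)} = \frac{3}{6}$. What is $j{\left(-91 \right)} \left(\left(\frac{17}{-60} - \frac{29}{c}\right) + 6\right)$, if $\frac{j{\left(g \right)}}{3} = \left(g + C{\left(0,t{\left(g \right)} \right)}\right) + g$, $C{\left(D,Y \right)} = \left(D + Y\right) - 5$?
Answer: $- \frac{105559}{40} \approx -2639.0$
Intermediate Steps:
$t{\left(E \right)} = \frac{1}{2}$ ($t{\left(E \right)} = 3 \cdot \frac{1}{6} = \frac{1}{2}$)
$C{\left(D,Y \right)} = -5 + D + Y$
$j{\left(g \right)} = - \frac{27}{2} + 6 g$ ($j{\left(g \right)} = 3 \left(\left(g + \left(-5 + 0 + \frac{1}{2}\right)\right) + g\right) = 3 \left(\left(g - \frac{9}{2}\right) + g\right) = 3 \left(\left(- \frac{9}{2} + g\right) + g\right) = 3 \left(- \frac{9}{2} + 2 g\right) = - \frac{27}{2} + 6 g$)
$j{\left(-91 \right)} \left(\left(\frac{17}{-60} - \frac{29}{c}\right) + 6\right) = \left(- \frac{27}{2} + 6 \left(-91\right)\right) \left(\left(\frac{17}{-60} - \frac{29}{29}\right) + 6\right) = \left(- \frac{27}{2} - 546\right) \left(\left(17 \left(- \frac{1}{60}\right) - 1\right) + 6\right) = - \frac{1119 \left(\left(- \frac{17}{60} - 1\right) + 6\right)}{2} = - \frac{1119 \left(- \frac{77}{60} + 6\right)}{2} = \left(- \frac{1119}{2}\right) \frac{283}{60} = - \frac{105559}{40}$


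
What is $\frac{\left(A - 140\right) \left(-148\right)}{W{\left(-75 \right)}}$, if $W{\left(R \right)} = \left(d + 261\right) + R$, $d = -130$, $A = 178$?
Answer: $- \frac{703}{7} \approx -100.43$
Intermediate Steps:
$W{\left(R \right)} = 131 + R$ ($W{\left(R \right)} = \left(-130 + 261\right) + R = 131 + R$)
$\frac{\left(A - 140\right) \left(-148\right)}{W{\left(-75 \right)}} = \frac{\left(178 - 140\right) \left(-148\right)}{131 - 75} = \frac{38 \left(-148\right)}{56} = \left(-5624\right) \frac{1}{56} = - \frac{703}{7}$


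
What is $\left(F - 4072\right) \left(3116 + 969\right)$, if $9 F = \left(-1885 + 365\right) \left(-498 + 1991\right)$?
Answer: $- \frac{9420042680}{9} \approx -1.0467 \cdot 10^{9}$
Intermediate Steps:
$F = - \frac{2269360}{9}$ ($F = \frac{\left(-1885 + 365\right) \left(-498 + 1991\right)}{9} = \frac{\left(-1520\right) 1493}{9} = \frac{1}{9} \left(-2269360\right) = - \frac{2269360}{9} \approx -2.5215 \cdot 10^{5}$)
$\left(F - 4072\right) \left(3116 + 969\right) = \left(- \frac{2269360}{9} - 4072\right) \left(3116 + 969\right) = \left(- \frac{2306008}{9}\right) 4085 = - \frac{9420042680}{9}$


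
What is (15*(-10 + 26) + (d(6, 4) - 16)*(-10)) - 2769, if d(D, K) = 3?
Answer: -2399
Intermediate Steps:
(15*(-10 + 26) + (d(6, 4) - 16)*(-10)) - 2769 = (15*(-10 + 26) + (3 - 16)*(-10)) - 2769 = (15*16 - 13*(-10)) - 2769 = (240 + 130) - 2769 = 370 - 2769 = -2399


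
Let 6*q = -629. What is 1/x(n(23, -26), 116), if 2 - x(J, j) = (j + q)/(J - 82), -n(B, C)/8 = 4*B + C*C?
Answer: 37356/74779 ≈ 0.49955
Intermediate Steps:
q = -629/6 (q = (1/6)*(-629) = -629/6 ≈ -104.83)
n(B, C) = -32*B - 8*C**2 (n(B, C) = -8*(4*B + C*C) = -8*(4*B + C**2) = -8*(C**2 + 4*B) = -32*B - 8*C**2)
x(J, j) = 2 - (-629/6 + j)/(-82 + J) (x(J, j) = 2 - (j - 629/6)/(J - 82) = 2 - (-629/6 + j)/(-82 + J))
1/x(n(23, -26), 116) = 1/((-355/6 - 1*116 + 2*(-32*23 - 8*(-26)**2))/(-82 + (-32*23 - 8*(-26)**2))) = 1/((-355/6 - 116 + 2*(-736 - 8*676))/(-82 + (-736 - 8*676))) = 1/((-355/6 - 116 + 2*(-736 - 5408))/(-82 + (-736 - 5408))) = 1/((-355/6 - 116 + 2*(-6144))/(-82 - 6144)) = 1/((-355/6 - 116 - 12288)/(-6226)) = 1/(-1/6226*(-74779/6)) = 1/(74779/37356) = 37356/74779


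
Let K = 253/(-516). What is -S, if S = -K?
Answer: -253/516 ≈ -0.49031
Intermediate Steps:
K = -253/516 (K = 253*(-1/516) = -253/516 ≈ -0.49031)
S = 253/516 (S = -1*(-253/516) = 253/516 ≈ 0.49031)
-S = -1*253/516 = -253/516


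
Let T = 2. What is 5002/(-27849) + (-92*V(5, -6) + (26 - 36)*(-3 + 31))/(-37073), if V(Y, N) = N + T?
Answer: -187889858/1032445977 ≈ -0.18199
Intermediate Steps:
V(Y, N) = 2 + N (V(Y, N) = N + 2 = 2 + N)
5002/(-27849) + (-92*V(5, -6) + (26 - 36)*(-3 + 31))/(-37073) = 5002/(-27849) + (-92*(2 - 6) + (26 - 36)*(-3 + 31))/(-37073) = 5002*(-1/27849) + (-92*(-4) - 10*28)*(-1/37073) = -5002/27849 + (368 - 280)*(-1/37073) = -5002/27849 + 88*(-1/37073) = -5002/27849 - 88/37073 = -187889858/1032445977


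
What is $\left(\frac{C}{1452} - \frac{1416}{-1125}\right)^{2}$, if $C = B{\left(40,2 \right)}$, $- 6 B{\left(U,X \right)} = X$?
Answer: $\frac{469525077961}{296480250000} \approx 1.5837$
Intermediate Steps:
$B{\left(U,X \right)} = - \frac{X}{6}$
$C = - \frac{1}{3}$ ($C = \left(- \frac{1}{6}\right) 2 = - \frac{1}{3} \approx -0.33333$)
$\left(\frac{C}{1452} - \frac{1416}{-1125}\right)^{2} = \left(- \frac{1}{3 \cdot 1452} - \frac{1416}{-1125}\right)^{2} = \left(\left(- \frac{1}{3}\right) \frac{1}{1452} - - \frac{472}{375}\right)^{2} = \left(- \frac{1}{4356} + \frac{472}{375}\right)^{2} = \left(\frac{685219}{544500}\right)^{2} = \frac{469525077961}{296480250000}$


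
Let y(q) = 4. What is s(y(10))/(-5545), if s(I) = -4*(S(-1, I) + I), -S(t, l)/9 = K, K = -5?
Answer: 196/5545 ≈ 0.035347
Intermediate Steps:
S(t, l) = 45 (S(t, l) = -9*(-5) = 45)
s(I) = -180 - 4*I (s(I) = -4*(45 + I) = -180 - 4*I)
s(y(10))/(-5545) = (-180 - 4*4)/(-5545) = (-180 - 16)*(-1/5545) = -196*(-1/5545) = 196/5545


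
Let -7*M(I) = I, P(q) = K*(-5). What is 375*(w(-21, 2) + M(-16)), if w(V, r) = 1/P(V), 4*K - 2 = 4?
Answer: 5650/7 ≈ 807.14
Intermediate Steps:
K = 3/2 (K = ½ + (¼)*4 = ½ + 1 = 3/2 ≈ 1.5000)
P(q) = -15/2 (P(q) = (3/2)*(-5) = -15/2)
M(I) = -I/7
w(V, r) = -2/15 (w(V, r) = 1/(-15/2) = -2/15)
375*(w(-21, 2) + M(-16)) = 375*(-2/15 - ⅐*(-16)) = 375*(-2/15 + 16/7) = 375*(226/105) = 5650/7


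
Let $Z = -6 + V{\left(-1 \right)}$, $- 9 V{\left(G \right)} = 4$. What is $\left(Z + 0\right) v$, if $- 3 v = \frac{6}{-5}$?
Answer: $- \frac{116}{45} \approx -2.5778$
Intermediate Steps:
$v = \frac{2}{5}$ ($v = - \frac{6 \frac{1}{-5}}{3} = - \frac{6 \left(- \frac{1}{5}\right)}{3} = \left(- \frac{1}{3}\right) \left(- \frac{6}{5}\right) = \frac{2}{5} \approx 0.4$)
$V{\left(G \right)} = - \frac{4}{9}$ ($V{\left(G \right)} = \left(- \frac{1}{9}\right) 4 = - \frac{4}{9}$)
$Z = - \frac{58}{9}$ ($Z = -6 - \frac{4}{9} = - \frac{58}{9} \approx -6.4444$)
$\left(Z + 0\right) v = \left(- \frac{58}{9} + 0\right) \frac{2}{5} = \left(- \frac{58}{9}\right) \frac{2}{5} = - \frac{116}{45}$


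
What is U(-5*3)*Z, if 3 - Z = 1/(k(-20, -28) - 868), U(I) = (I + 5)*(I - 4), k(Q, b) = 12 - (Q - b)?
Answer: 246335/432 ≈ 570.22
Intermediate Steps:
k(Q, b) = 12 + b - Q (k(Q, b) = 12 + (b - Q) = 12 + b - Q)
U(I) = (-4 + I)*(5 + I) (U(I) = (5 + I)*(-4 + I) = (-4 + I)*(5 + I))
Z = 2593/864 (Z = 3 - 1/((12 - 28 - 1*(-20)) - 868) = 3 - 1/((12 - 28 + 20) - 868) = 3 - 1/(4 - 868) = 3 - 1/(-864) = 3 - 1*(-1/864) = 3 + 1/864 = 2593/864 ≈ 3.0012)
U(-5*3)*Z = (-20 - 5*3 + (-5*3)²)*(2593/864) = (-20 - 15 + (-15)²)*(2593/864) = (-20 - 15 + 225)*(2593/864) = 190*(2593/864) = 246335/432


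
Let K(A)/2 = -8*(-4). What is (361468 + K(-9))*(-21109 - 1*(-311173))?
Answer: 104867418048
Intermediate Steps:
K(A) = 64 (K(A) = 2*(-8*(-4)) = 2*32 = 64)
(361468 + K(-9))*(-21109 - 1*(-311173)) = (361468 + 64)*(-21109 - 1*(-311173)) = 361532*(-21109 + 311173) = 361532*290064 = 104867418048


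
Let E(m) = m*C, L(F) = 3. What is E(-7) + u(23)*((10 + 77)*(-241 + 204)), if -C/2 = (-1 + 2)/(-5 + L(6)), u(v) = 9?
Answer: -28978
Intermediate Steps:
C = 1 (C = -2*(-1 + 2)/(-5 + 3) = -2/(-2) = -2*(-1)/2 = -2*(-½) = 1)
E(m) = m (E(m) = m*1 = m)
E(-7) + u(23)*((10 + 77)*(-241 + 204)) = -7 + 9*((10 + 77)*(-241 + 204)) = -7 + 9*(87*(-37)) = -7 + 9*(-3219) = -7 - 28971 = -28978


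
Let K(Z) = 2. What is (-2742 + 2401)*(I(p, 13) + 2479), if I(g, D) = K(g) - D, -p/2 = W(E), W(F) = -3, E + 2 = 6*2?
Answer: -841588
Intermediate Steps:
E = 10 (E = -2 + 6*2 = -2 + 12 = 10)
p = 6 (p = -2*(-3) = 6)
I(g, D) = 2 - D
(-2742 + 2401)*(I(p, 13) + 2479) = (-2742 + 2401)*((2 - 1*13) + 2479) = -341*((2 - 13) + 2479) = -341*(-11 + 2479) = -341*2468 = -841588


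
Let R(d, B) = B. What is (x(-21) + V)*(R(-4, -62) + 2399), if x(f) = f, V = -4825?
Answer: -11325102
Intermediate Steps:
(x(-21) + V)*(R(-4, -62) + 2399) = (-21 - 4825)*(-62 + 2399) = -4846*2337 = -11325102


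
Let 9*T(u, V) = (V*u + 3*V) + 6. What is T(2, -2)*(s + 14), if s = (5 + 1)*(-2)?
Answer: -8/9 ≈ -0.88889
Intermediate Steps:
s = -12 (s = 6*(-2) = -12)
T(u, V) = 2/3 + V/3 + V*u/9 (T(u, V) = ((V*u + 3*V) + 6)/9 = ((3*V + V*u) + 6)/9 = (6 + 3*V + V*u)/9 = 2/3 + V/3 + V*u/9)
T(2, -2)*(s + 14) = (2/3 + (1/3)*(-2) + (1/9)*(-2)*2)*(-12 + 14) = (2/3 - 2/3 - 4/9)*2 = -4/9*2 = -8/9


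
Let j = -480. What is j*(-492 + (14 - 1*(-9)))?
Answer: 225120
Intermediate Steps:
j*(-492 + (14 - 1*(-9))) = -480*(-492 + (14 - 1*(-9))) = -480*(-492 + (14 + 9)) = -480*(-492 + 23) = -480*(-469) = 225120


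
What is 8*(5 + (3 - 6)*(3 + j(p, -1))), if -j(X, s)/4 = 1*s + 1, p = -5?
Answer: -32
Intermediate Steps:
j(X, s) = -4 - 4*s (j(X, s) = -4*(1*s + 1) = -4*(s + 1) = -4*(1 + s) = -4 - 4*s)
8*(5 + (3 - 6)*(3 + j(p, -1))) = 8*(5 + (3 - 6)*(3 + (-4 - 4*(-1)))) = 8*(5 - 3*(3 + (-4 + 4))) = 8*(5 - 3*(3 + 0)) = 8*(5 - 3*3) = 8*(5 - 9) = 8*(-4) = -32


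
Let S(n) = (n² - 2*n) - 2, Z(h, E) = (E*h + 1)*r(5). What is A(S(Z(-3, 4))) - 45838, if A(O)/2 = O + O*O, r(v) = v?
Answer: 19591806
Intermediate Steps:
Z(h, E) = 5 + 5*E*h (Z(h, E) = (E*h + 1)*5 = (1 + E*h)*5 = 5 + 5*E*h)
S(n) = -2 + n² - 2*n
A(O) = 2*O + 2*O² (A(O) = 2*(O + O*O) = 2*(O + O²) = 2*O + 2*O²)
A(S(Z(-3, 4))) - 45838 = 2*(-2 + (5 + 5*4*(-3))² - 2*(5 + 5*4*(-3)))*(1 + (-2 + (5 + 5*4*(-3))² - 2*(5 + 5*4*(-3)))) - 45838 = 2*(-2 + (5 - 60)² - 2*(5 - 60))*(1 + (-2 + (5 - 60)² - 2*(5 - 60))) - 45838 = 2*(-2 + (-55)² - 2*(-55))*(1 + (-2 + (-55)² - 2*(-55))) - 45838 = 2*(-2 + 3025 + 110)*(1 + (-2 + 3025 + 110)) - 45838 = 2*3133*(1 + 3133) - 45838 = 2*3133*3134 - 45838 = 19637644 - 45838 = 19591806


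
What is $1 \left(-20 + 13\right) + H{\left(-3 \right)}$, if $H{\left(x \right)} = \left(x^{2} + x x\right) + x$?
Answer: $8$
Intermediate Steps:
$H{\left(x \right)} = x + 2 x^{2}$ ($H{\left(x \right)} = \left(x^{2} + x^{2}\right) + x = 2 x^{2} + x = x + 2 x^{2}$)
$1 \left(-20 + 13\right) + H{\left(-3 \right)} = 1 \left(-20 + 13\right) - 3 \left(1 + 2 \left(-3\right)\right) = 1 \left(-7\right) - 3 \left(1 - 6\right) = -7 - -15 = -7 + 15 = 8$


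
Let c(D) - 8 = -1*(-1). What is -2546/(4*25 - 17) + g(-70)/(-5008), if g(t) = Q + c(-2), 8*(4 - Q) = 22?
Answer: -51004875/1662656 ≈ -30.677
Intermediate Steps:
Q = 5/4 (Q = 4 - 1/8*22 = 4 - 11/4 = 5/4 ≈ 1.2500)
c(D) = 9 (c(D) = 8 - 1*(-1) = 8 + 1 = 9)
g(t) = 41/4 (g(t) = 5/4 + 9 = 41/4)
-2546/(4*25 - 17) + g(-70)/(-5008) = -2546/(4*25 - 17) + (41/4)/(-5008) = -2546/(100 - 17) + (41/4)*(-1/5008) = -2546/83 - 41/20032 = -51004875/1662656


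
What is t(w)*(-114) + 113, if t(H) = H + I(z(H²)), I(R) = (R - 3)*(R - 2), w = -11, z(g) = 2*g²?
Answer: -97730958313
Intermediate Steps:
I(R) = (-3 + R)*(-2 + R)
t(H) = 6 + H - 10*H⁴ + 4*H⁸ (t(H) = H + (6 + (2*(H²)²)² - 10*(H²)²) = H + (6 + (2*H⁴)² - 10*H⁴) = H + (6 + 4*H⁸ - 10*H⁴) = H + (6 - 10*H⁴ + 4*H⁸) = 6 + H - 10*H⁴ + 4*H⁸)
t(w)*(-114) + 113 = (6 - 11 - 10*(-11)⁴ + 4*(-11)⁸)*(-114) + 113 = (6 - 11 - 10*14641 + 4*214358881)*(-114) + 113 = (6 - 11 - 146410 + 857435524)*(-114) + 113 = 857289109*(-114) + 113 = -97730958426 + 113 = -97730958313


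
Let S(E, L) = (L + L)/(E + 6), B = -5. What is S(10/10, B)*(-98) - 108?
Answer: 32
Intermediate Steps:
S(E, L) = 2*L/(6 + E) (S(E, L) = (2*L)/(6 + E) = 2*L/(6 + E))
S(10/10, B)*(-98) - 108 = (2*(-5)/(6 + 10/10))*(-98) - 108 = (2*(-5)/(6 + 10*(⅒)))*(-98) - 108 = (2*(-5)/(6 + 1))*(-98) - 108 = (2*(-5)/7)*(-98) - 108 = (2*(-5)*(⅐))*(-98) - 108 = -10/7*(-98) - 108 = 140 - 108 = 32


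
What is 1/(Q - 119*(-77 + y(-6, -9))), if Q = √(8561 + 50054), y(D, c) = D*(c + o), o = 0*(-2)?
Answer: 2737/7432554 - √58615/7432554 ≈ 0.00033567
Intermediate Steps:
o = 0
y(D, c) = D*c (y(D, c) = D*(c + 0) = D*c)
Q = √58615 ≈ 242.11
1/(Q - 119*(-77 + y(-6, -9))) = 1/(√58615 - 119*(-77 - 6*(-9))) = 1/(√58615 - 119*(-77 + 54)) = 1/(√58615 - 119*(-23)) = 1/(√58615 + 2737) = 1/(2737 + √58615)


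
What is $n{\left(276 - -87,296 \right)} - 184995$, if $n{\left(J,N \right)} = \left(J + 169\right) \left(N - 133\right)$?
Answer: $-98279$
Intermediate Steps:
$n{\left(J,N \right)} = \left(-133 + N\right) \left(169 + J\right)$ ($n{\left(J,N \right)} = \left(169 + J\right) \left(-133 + N\right) = \left(-133 + N\right) \left(169 + J\right)$)
$n{\left(276 - -87,296 \right)} - 184995 = \left(-22477 - 133 \left(276 - -87\right) + 169 \cdot 296 + \left(276 - -87\right) 296\right) - 184995 = \left(-22477 - 133 \left(276 + 87\right) + 50024 + \left(276 + 87\right) 296\right) - 184995 = \left(-22477 - 48279 + 50024 + 363 \cdot 296\right) - 184995 = \left(-22477 - 48279 + 50024 + 107448\right) - 184995 = 86716 - 184995 = -98279$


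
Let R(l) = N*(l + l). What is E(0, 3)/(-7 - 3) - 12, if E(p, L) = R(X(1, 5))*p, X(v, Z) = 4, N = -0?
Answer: -12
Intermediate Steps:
N = 0 (N = -3*0 = 0)
R(l) = 0 (R(l) = 0*(l + l) = 0*(2*l) = 0)
E(p, L) = 0 (E(p, L) = 0*p = 0)
E(0, 3)/(-7 - 3) - 12 = 0/(-7 - 3) - 12 = 0/(-10) - 12 = 0*(-⅒) - 12 = 0 - 12 = -12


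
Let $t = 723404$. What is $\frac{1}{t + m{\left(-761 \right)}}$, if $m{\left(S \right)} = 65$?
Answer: $\frac{1}{723469} \approx 1.3822 \cdot 10^{-6}$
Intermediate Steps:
$\frac{1}{t + m{\left(-761 \right)}} = \frac{1}{723404 + 65} = \frac{1}{723469}$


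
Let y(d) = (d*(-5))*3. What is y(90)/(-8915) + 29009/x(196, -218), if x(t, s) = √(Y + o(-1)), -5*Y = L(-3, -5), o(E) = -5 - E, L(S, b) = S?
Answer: 270/1783 - 29009*I*√85/17 ≈ 0.15143 - 15732.0*I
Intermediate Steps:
Y = ⅗ (Y = -⅕*(-3) = ⅗ ≈ 0.60000)
y(d) = -15*d (y(d) = -5*d*3 = -15*d)
x(t, s) = I*√85/5 (x(t, s) = √(⅗ + (-5 - 1*(-1))) = √(⅗ + (-5 + 1)) = √(⅗ - 4) = √(-17/5) = I*√85/5)
y(90)/(-8915) + 29009/x(196, -218) = -15*90/(-8915) + 29009/((I*√85/5)) = -1350*(-1/8915) + 29009*(-I*√85/17) = 270/1783 - 29009*I*√85/17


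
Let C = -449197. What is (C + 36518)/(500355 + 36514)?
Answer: -412679/536869 ≈ -0.76868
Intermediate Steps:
(C + 36518)/(500355 + 36514) = (-449197 + 36518)/(500355 + 36514) = -412679/536869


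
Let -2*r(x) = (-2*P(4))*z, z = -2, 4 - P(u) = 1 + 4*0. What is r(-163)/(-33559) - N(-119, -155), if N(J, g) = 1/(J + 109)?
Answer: 33619/335590 ≈ 0.10018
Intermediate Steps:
N(J, g) = 1/(109 + J)
P(u) = 3 (P(u) = 4 - (1 + 4*0) = 4 - (1 + 0) = 4 - 1*1 = 4 - 1 = 3)
r(x) = -6 (r(x) = -(-2*3)*(-2)/2 = -(-3)*(-2) = -½*12 = -6)
r(-163)/(-33559) - N(-119, -155) = -6/(-33559) - 1/(109 - 119) = -6*(-1/33559) - 1/(-10) = 6/33559 - 1*(-⅒) = 6/33559 + ⅒ = 33619/335590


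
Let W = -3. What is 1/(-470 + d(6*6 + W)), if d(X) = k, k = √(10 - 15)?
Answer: -94/44181 - I*√5/220905 ≈ -0.0021276 - 1.0122e-5*I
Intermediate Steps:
k = I*√5 (k = √(-5) = I*√5 ≈ 2.2361*I)
d(X) = I*√5
1/(-470 + d(6*6 + W)) = 1/(-470 + I*√5)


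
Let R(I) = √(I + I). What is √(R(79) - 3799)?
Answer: √(-3799 + √158) ≈ 61.534*I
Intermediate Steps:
R(I) = √2*√I (R(I) = √(2*I) = √2*√I)
√(R(79) - 3799) = √(√2*√79 - 3799) = √(√158 - 3799) = √(-3799 + √158)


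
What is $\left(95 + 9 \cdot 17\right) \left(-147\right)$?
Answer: $-36456$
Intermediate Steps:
$\left(95 + 9 \cdot 17\right) \left(-147\right) = \left(95 + 153\right) \left(-147\right) = 248 \left(-147\right) = -36456$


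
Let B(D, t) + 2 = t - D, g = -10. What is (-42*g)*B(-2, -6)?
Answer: -2520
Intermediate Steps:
B(D, t) = -2 + t - D (B(D, t) = -2 + (t - D) = -2 + t - D)
(-42*g)*B(-2, -6) = (-42*(-10))*(-2 - 6 - 1*(-2)) = 420*(-2 - 6 + 2) = 420*(-6) = -2520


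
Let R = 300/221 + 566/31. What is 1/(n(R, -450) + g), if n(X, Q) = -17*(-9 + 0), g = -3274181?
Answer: -1/3274028 ≈ -3.0543e-7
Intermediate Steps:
R = 134386/6851 (R = 300*(1/221) + 566*(1/31) = 300/221 + 566/31 = 134386/6851 ≈ 19.616)
n(X, Q) = 153 (n(X, Q) = -17*(-9) = 153)
1/(n(R, -450) + g) = 1/(153 - 3274181) = 1/(-3274028) = -1/3274028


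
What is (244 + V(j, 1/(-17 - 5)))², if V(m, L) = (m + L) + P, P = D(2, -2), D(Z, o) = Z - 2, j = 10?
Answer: 31214569/484 ≈ 64493.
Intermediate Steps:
D(Z, o) = -2 + Z
P = 0 (P = -2 + 2 = 0)
V(m, L) = L + m (V(m, L) = (m + L) + 0 = (L + m) + 0 = L + m)
(244 + V(j, 1/(-17 - 5)))² = (244 + (1/(-17 - 5) + 10))² = (244 + (1/(-22) + 10))² = (244 + (-1/22 + 10))² = (244 + 219/22)² = (5587/22)² = 31214569/484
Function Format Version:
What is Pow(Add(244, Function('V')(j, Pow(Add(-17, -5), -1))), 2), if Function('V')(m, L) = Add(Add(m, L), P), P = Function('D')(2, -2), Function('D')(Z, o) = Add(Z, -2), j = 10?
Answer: Rational(31214569, 484) ≈ 64493.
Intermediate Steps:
Function('D')(Z, o) = Add(-2, Z)
P = 0 (P = Add(-2, 2) = 0)
Function('V')(m, L) = Add(L, m) (Function('V')(m, L) = Add(Add(m, L), 0) = Add(Add(L, m), 0) = Add(L, m))
Pow(Add(244, Function('V')(j, Pow(Add(-17, -5), -1))), 2) = Pow(Add(244, Add(Pow(Add(-17, -5), -1), 10)), 2) = Pow(Add(244, Add(Pow(-22, -1), 10)), 2) = Pow(Add(244, Add(Rational(-1, 22), 10)), 2) = Pow(Add(244, Rational(219, 22)), 2) = Pow(Rational(5587, 22), 2) = Rational(31214569, 484)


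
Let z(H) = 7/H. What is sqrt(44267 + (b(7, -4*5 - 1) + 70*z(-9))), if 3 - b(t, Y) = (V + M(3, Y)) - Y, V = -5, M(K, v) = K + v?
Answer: sqrt(397958)/3 ≈ 210.28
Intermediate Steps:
b(t, Y) = 5 (b(t, Y) = 3 - ((-5 + (3 + Y)) - Y) = 3 - ((-2 + Y) - Y) = 3 - 1*(-2) = 3 + 2 = 5)
sqrt(44267 + (b(7, -4*5 - 1) + 70*z(-9))) = sqrt(44267 + (5 + 70*(7/(-9)))) = sqrt(44267 + (5 + 70*(7*(-1/9)))) = sqrt(44267 + (5 + 70*(-7/9))) = sqrt(44267 + (5 - 490/9)) = sqrt(44267 - 445/9) = sqrt(397958/9) = sqrt(397958)/3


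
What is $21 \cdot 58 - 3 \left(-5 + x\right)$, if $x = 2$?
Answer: $1227$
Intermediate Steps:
$21 \cdot 58 - 3 \left(-5 + x\right) = 21 \cdot 58 - 3 \left(-5 + 2\right) = 1218 - -9 = 1218 + 9 = 1227$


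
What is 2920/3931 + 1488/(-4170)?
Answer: 1054512/2732045 ≈ 0.38598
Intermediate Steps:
2920/3931 + 1488/(-4170) = 2920*(1/3931) + 1488*(-1/4170) = 2920/3931 - 248/695 = 1054512/2732045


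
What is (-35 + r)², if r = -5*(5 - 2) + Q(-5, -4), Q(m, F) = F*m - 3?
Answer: 1089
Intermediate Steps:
Q(m, F) = -3 + F*m
r = 2 (r = -5*(5 - 2) + (-3 - 4*(-5)) = -5*3 + (-3 + 20) = -15 + 17 = 2)
(-35 + r)² = (-35 + 2)² = (-33)² = 1089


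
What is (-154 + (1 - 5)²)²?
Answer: 19044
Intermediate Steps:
(-154 + (1 - 5)²)² = (-154 + (-4)²)² = (-154 + 16)² = (-138)² = 19044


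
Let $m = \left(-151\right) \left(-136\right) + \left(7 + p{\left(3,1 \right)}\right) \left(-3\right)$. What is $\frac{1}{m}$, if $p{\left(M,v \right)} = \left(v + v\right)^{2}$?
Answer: $\frac{1}{20503} \approx 4.8773 \cdot 10^{-5}$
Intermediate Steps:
$p{\left(M,v \right)} = 4 v^{2}$ ($p{\left(M,v \right)} = \left(2 v\right)^{2} = 4 v^{2}$)
$m = 20503$ ($m = \left(-151\right) \left(-136\right) + \left(7 + 4 \cdot 1^{2}\right) \left(-3\right) = 20536 + \left(7 + 4 \cdot 1\right) \left(-3\right) = 20536 + \left(7 + 4\right) \left(-3\right) = 20536 + 11 \left(-3\right) = 20536 - 33 = 20503$)
$\frac{1}{m} = \frac{1}{20503}$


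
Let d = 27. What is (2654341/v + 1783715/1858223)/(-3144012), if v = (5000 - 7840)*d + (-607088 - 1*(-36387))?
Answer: 944403573907/945544524409709889 ≈ 9.9879e-7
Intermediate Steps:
v = -647381 (v = (5000 - 7840)*27 + (-607088 - 1*(-36387)) = -2840*27 + (-607088 + 36387) = -76680 - 570701 = -647381)
(2654341/v + 1783715/1858223)/(-3144012) = (2654341/(-647381) + 1783715/1858223)/(-3144012) = (2654341*(-1/647381) + 1783715*(1/1858223))*(-1/3144012) = (-2654341/647381 + 1783715/1858223)*(-1/3144012) = -3777614295628/1202978263963*(-1/3144012) = 944403573907/945544524409709889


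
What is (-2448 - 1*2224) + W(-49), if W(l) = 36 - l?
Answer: -4587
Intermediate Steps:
(-2448 - 1*2224) + W(-49) = (-2448 - 1*2224) + (36 - 1*(-49)) = (-2448 - 2224) + (36 + 49) = -4672 + 85 = -4587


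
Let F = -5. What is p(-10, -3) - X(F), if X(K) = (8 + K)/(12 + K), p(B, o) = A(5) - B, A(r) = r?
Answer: 102/7 ≈ 14.571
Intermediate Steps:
p(B, o) = 5 - B
X(K) = (8 + K)/(12 + K)
p(-10, -3) - X(F) = (5 - 1*(-10)) - (8 - 5)/(12 - 5) = (5 + 10) - 3/7 = 15 - 3/7 = 102/7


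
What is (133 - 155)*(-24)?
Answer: 528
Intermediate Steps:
(133 - 155)*(-24) = -22*(-24) = 528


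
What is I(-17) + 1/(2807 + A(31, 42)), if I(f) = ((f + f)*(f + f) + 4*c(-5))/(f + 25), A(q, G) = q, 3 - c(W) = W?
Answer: 210722/1419 ≈ 148.50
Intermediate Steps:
c(W) = 3 - W
I(f) = (32 + 4*f**2)/(25 + f) (I(f) = ((f + f)*(f + f) + 4*(3 - 1*(-5)))/(f + 25) = ((2*f)*(2*f) + 4*(3 + 5))/(25 + f) = (4*f**2 + 4*8)/(25 + f) = (4*f**2 + 32)/(25 + f) = (32 + 4*f**2)/(25 + f))
I(-17) + 1/(2807 + A(31, 42)) = 4*(8 + (-17)**2)/(25 - 17) + 1/(2807 + 31) = 4*(8 + 289)/8 + 1/2838 = 4*(1/8)*297 + 1/2838 = 297/2 + 1/2838 = 210722/1419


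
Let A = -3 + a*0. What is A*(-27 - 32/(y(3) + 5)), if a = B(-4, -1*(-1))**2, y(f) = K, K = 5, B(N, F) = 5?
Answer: 453/5 ≈ 90.600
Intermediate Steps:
y(f) = 5
a = 25 (a = 5**2 = 25)
A = -3 (A = -3 + 25*0 = -3 + 0 = -3)
A*(-27 - 32/(y(3) + 5)) = -3*(-27 - 32/(5 + 5)) = -3*(-27 - 32/10) = -3*(-27 + (1/10)*(-32)) = -3*(-27 - 16/5) = -3*(-151/5) = 453/5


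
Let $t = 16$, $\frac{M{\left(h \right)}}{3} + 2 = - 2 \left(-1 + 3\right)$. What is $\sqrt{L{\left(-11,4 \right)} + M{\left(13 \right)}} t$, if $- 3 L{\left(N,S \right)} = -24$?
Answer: $16 i \sqrt{10} \approx 50.596 i$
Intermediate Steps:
$L{\left(N,S \right)} = 8$ ($L{\left(N,S \right)} = \left(- \frac{1}{3}\right) \left(-24\right) = 8$)
$M{\left(h \right)} = -18$ ($M{\left(h \right)} = -6 + 3 \left(- 2 \left(-1 + 3\right)\right) = -6 + 3 \left(\left(-2\right) 2\right) = -6 + 3 \left(-4\right) = -6 - 12 = -18$)
$\sqrt{L{\left(-11,4 \right)} + M{\left(13 \right)}} t = \sqrt{8 - 18} \cdot 16 = \sqrt{-10} \cdot 16 = i \sqrt{10} \cdot 16 = 16 i \sqrt{10}$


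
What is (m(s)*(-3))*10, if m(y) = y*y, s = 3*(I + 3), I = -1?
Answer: -1080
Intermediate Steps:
s = 6 (s = 3*(-1 + 3) = 3*2 = 6)
m(y) = y²
(m(s)*(-3))*10 = (6²*(-3))*10 = (36*(-3))*10 = -108*10 = -1080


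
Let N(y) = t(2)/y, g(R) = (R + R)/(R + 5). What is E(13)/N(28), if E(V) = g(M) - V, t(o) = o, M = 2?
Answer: -174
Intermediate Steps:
g(R) = 2*R/(5 + R) (g(R) = (2*R)/(5 + R) = 2*R/(5 + R))
E(V) = 4/7 - V (E(V) = 2*2/(5 + 2) - V = 2*2/7 - V = 2*2*(1/7) - V = 4/7 - V)
N(y) = 2/y
E(13)/N(28) = (4/7 - 1*13)/((2/28)) = (4/7 - 13)/((2*(1/28))) = -87/(7*1/14) = -87/7*14 = -174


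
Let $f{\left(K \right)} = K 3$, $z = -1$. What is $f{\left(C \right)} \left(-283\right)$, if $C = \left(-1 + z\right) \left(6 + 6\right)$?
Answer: $20376$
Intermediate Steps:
$C = -24$ ($C = \left(-1 - 1\right) \left(6 + 6\right) = \left(-2\right) 12 = -24$)
$f{\left(K \right)} = 3 K$
$f{\left(C \right)} \left(-283\right) = 3 \left(-24\right) \left(-283\right) = \left(-72\right) \left(-283\right) = 20376$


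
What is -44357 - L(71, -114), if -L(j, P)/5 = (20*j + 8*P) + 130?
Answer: -41167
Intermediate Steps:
L(j, P) = -650 - 100*j - 40*P (L(j, P) = -5*((20*j + 8*P) + 130) = -5*((8*P + 20*j) + 130) = -5*(130 + 8*P + 20*j) = -650 - 100*j - 40*P)
-44357 - L(71, -114) = -44357 - (-650 - 100*71 - 40*(-114)) = -44357 - (-650 - 7100 + 4560) = -44357 - 1*(-3190) = -44357 + 3190 = -41167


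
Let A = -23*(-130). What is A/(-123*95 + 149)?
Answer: -1495/5768 ≈ -0.25919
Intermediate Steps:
A = 2990
A/(-123*95 + 149) = 2990/(-123*95 + 149) = 2990/(-11685 + 149) = 2990/(-11536) = 2990*(-1/11536) = -1495/5768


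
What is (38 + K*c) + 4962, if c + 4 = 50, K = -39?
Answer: 3206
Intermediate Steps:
c = 46 (c = -4 + 50 = 46)
(38 + K*c) + 4962 = (38 - 39*46) + 4962 = (38 - 1794) + 4962 = -1756 + 4962 = 3206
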